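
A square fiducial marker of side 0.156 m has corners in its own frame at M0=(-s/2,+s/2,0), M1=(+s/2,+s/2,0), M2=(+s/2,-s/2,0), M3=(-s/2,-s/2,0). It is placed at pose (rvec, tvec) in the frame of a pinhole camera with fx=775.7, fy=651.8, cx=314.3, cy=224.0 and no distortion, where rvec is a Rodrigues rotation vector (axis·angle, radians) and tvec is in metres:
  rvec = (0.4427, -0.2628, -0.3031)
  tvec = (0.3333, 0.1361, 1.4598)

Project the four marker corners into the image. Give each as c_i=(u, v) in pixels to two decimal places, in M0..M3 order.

c0=(460.55, 325.16) c1=(531.70, 300.23) c2=(523.18, 243.18) c3=(448.27, 268.22)

Intrinsics K: fx=775.7, fy=651.8, cx=314.3, cy=224.0
Marker side s = 0.156 m; corners in marker frame (Z=0):
  M0 = (-0.0780, +0.0780, 0)
  M1 = (+0.0780, +0.0780, 0)
  M2 = (+0.0780, -0.0780, 0)
  M3 = (-0.0780, -0.0780, 0)
rvec = (0.4427, -0.2628, -0.3031), |rvec| = θ = 0.59743 rad = 34.230°
Rodrigues: sinθ=0.56252, 1−cosθ=0.17321; R = I + sinθ·[k]× + (1−cosθ)·[k]×²:
    [+0.92190 +0.22893 -0.31256]
    [-0.34185 +0.86030 -0.37817]
    [+0.18232 +0.45549 +0.87137]
t = (0.3333, 0.1361, 1.4598) m
M0: Pc = R·M0+t = (+0.27925, +0.22987, +1.48111); u = 775.7·(+0.27925)/1.48111 + 314.3 = 460.5507, v = 651.8·(+0.22987)/1.48111 + 224.0 = 325.1595
M1: Pc = R·M1+t = (+0.42306, +0.17654, +1.50955); u = 775.7·(+0.42306)/1.50955 + 314.3 = 531.6967, v = 651.8·(+0.17654)/1.50955 + 224.0 = 300.2270
M2: Pc = R·M2+t = (+0.38735, +0.04233, +1.43849); u = 775.7·(+0.38735)/1.43849 + 314.3 = 523.1774, v = 651.8·(+0.04233)/1.43849 + 224.0 = 243.1812
M3: Pc = R·M3+t = (+0.24354, +0.09566, +1.41005); u = 775.7·(+0.24354)/1.41005 + 314.3 = 448.2743, v = 651.8·(+0.09566)/1.41005 + 224.0 = 268.2194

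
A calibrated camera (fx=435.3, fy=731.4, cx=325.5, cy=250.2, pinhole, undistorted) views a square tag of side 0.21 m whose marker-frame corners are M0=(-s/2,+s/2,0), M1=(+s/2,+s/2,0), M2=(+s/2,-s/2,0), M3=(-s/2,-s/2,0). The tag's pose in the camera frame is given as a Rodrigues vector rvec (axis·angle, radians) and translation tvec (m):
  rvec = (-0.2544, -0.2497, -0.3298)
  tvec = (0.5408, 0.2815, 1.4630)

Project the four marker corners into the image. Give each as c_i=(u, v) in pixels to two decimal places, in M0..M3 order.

c0=(473.83, 461.32) c1=(524.80, 423.00) c2=(498.14, 325.28) c3=(447.59, 358.51)

Intrinsics K: fx=435.3, fy=731.4, cx=325.5, cy=250.2
Marker side s = 0.21 m; corners in marker frame (Z=0):
  M0 = (-0.1050, +0.1050, 0)
  M1 = (+0.1050, +0.1050, 0)
  M2 = (+0.1050, -0.1050, 0)
  M3 = (-0.1050, -0.1050, 0)
rvec = (-0.2544, -0.2497, -0.3298), |rvec| = θ = 0.48563 rad = 27.825°
Rodrigues: sinθ=0.46677, 1−cosθ=0.11562; R = I + sinθ·[k]× + (1−cosθ)·[k]×²:
    [+0.91611 +0.34813 -0.19887]
    [-0.28585 +0.91495 +0.28489]
    [+0.28113 -0.20415 +0.93770]
t = (0.5408, 0.2815, 1.4630) m
M0: Pc = R·M0+t = (+0.48116, +0.40758, +1.41205); u = 435.3·(+0.48116)/1.41205 + 325.5 = 473.8308, v = 731.4·(+0.40758)/1.41205 + 250.2 = 461.3167
M1: Pc = R·M1+t = (+0.67355, +0.34756, +1.47108); u = 435.3·(+0.67355)/1.47108 + 325.5 = 524.8049, v = 731.4·(+0.34756)/1.47108 + 250.2 = 422.9993
M2: Pc = R·M2+t = (+0.60044, +0.15542, +1.51395); u = 435.3·(+0.60044)/1.51395 + 325.5 = 498.1410, v = 731.4·(+0.15542)/1.51395 + 250.2 = 325.2827
M3: Pc = R·M3+t = (+0.40805, +0.21544, +1.45492); u = 435.3·(+0.40805)/1.45492 + 325.5 = 447.5869, v = 731.4·(+0.21544)/1.45492 + 250.2 = 358.5059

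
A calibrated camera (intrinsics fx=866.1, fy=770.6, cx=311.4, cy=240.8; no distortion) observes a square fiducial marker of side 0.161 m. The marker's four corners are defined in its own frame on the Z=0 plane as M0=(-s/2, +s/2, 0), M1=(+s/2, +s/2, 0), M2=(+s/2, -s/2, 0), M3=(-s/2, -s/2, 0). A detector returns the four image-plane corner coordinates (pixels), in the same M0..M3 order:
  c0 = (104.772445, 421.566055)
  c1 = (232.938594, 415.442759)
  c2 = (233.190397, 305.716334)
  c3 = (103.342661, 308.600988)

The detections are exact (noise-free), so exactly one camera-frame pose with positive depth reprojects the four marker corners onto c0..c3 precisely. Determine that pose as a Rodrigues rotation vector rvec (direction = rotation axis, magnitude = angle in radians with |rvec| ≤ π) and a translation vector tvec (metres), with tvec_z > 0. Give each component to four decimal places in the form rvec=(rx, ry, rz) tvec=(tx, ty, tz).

Intrinsics K: fx=866.1, fy=770.6, cx=311.4, cy=240.8
Marker side s = 0.161 m; corners in marker frame (Z=0):
  M0 = (-0.0805, +0.0805, 0)
  M1 = (+0.0805, +0.0805, 0)
  M2 = (+0.0805, -0.0805, 0)
  M3 = (-0.0805, -0.0805, 0)
Detected image corners:
  c0 = (104.772445, 421.566055) px
  c1 = (232.938594, 415.442759) px
  c2 = (233.190397, 305.716334) px
  c3 = (103.342661, 308.600988) px
Planar DLT: solve 8×8 A·h = b for H (H[2,2]=1):
  H  [+832.25031 +17.08650 +169.51784]
  H  [+38.68542 +720.51046 +363.15728]
  H  [+0.18390 +0.08012 +1.00000]
B = K⁻¹H; ‖b₁‖=0.913528, ‖b₂‖=0.913528; λ = 2/(‖b₁‖+‖b₂‖) = 1.094657, sign → tz>0 ⇒ λ=+1.094657
r₁ = λ·B[:,0] = (+0.97950,-0.00795,+0.20131); r₂ = λ·B[:,1] = (-0.00994,+0.99610,+0.08771)
r₃ = r₁×r₂ = (-0.20122,-0.08791,+0.97559); SVD([r₁ r₂ r₃]) → R = UVᵀ:
  R  [+0.97950 -0.00994 -0.20122]
  R  [-0.00795 +0.99610 -0.08791]
  R  [+0.20131 +0.08771 +0.97559]
t = (-0.17932, +0.17381, +1.09466) m
tr R = 2.951186; θ = arccos((tr R − 1)/2) = 0.221392 rad = 12.685°
axis k = ((R−Rᵀ)₃₂, (R−Rᵀ)₁₃, (R−Rᵀ)₂₁) / (2 sinθ) = (+0.399875, -0.916559, +0.004523)
rvec = θ·k = (+0.088529, -0.202919, +0.001001)

rvec=(0.0885, -0.2029, 0.0010) tvec=(-0.1793, 0.1738, 1.0947)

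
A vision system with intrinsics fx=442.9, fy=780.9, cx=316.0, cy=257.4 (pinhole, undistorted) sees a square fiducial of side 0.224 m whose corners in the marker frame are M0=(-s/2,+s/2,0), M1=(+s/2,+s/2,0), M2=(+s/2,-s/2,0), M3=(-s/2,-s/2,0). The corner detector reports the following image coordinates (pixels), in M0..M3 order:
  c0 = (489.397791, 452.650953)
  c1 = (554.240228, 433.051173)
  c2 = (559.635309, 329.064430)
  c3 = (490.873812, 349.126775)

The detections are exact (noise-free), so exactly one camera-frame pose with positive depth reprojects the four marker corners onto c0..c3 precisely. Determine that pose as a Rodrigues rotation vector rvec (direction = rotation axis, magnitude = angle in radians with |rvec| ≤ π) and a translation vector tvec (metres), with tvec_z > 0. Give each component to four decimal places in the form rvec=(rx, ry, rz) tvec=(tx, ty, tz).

rvec=(0.3843, -0.0734, -0.1456) tvec=(0.6733, 0.2485, 1.4365)

Intrinsics K: fx=442.9, fy=780.9, cx=316.0, cy=257.4
Marker side s = 0.224 m; corners in marker frame (Z=0):
  M0 = (-0.1120, +0.1120, 0)
  M1 = (+0.1120, +0.1120, 0)
  M2 = (+0.1120, -0.1120, 0)
  M3 = (-0.1120, -0.1120, 0)
Detected image corners:
  c0 = (489.397791, 452.650953) px
  c1 = (554.240228, 433.051173) px
  c2 = (559.635309, 329.064430) px
  c3 = (490.873812, 349.126775) px
Planar DLT: solve 8×8 A·h = b for H (H[2,2]=1):
  H  [+313.90939 +122.57006 +523.60003]
  H  [-76.59385 +566.20799 +392.47036]
  H  [+0.03046 +0.26347 +1.00000]
B = K⁻¹H; ‖b₁‖=0.696152, ‖b₂‖=0.696152; λ = 2/(‖b₁‖+‖b₂‖) = 1.436467, sign → tz>0 ⇒ λ=+1.436467
r₁ = λ·B[:,0] = (+0.98690,-0.15531,+0.04375); r₂ = λ·B[:,1] = (+0.12750,+0.91679,+0.37847)
r₃ = r₁×r₂ = (-0.09889,-0.36793,+0.92458); SVD([r₁ r₂ r₃]) → R = UVᵀ:
  R  [+0.98690 +0.12750 -0.09889]
  R  [-0.15531 +0.91679 -0.36793]
  R  [+0.04375 +0.37847 +0.92458]
t = (+0.67331, +0.24846, +1.43647) m
tr R = 2.828266; θ = arccos((tr R − 1)/2) = 0.417433 rad = 23.917°
axis k = ((R−Rᵀ)₃₂, (R−Rᵀ)₁₃, (R−Rᵀ)₂₁) / (2 sinθ) = (+0.920538, -0.175916, -0.348802)
rvec = θ·k = (+0.384263, -0.073433, -0.145602)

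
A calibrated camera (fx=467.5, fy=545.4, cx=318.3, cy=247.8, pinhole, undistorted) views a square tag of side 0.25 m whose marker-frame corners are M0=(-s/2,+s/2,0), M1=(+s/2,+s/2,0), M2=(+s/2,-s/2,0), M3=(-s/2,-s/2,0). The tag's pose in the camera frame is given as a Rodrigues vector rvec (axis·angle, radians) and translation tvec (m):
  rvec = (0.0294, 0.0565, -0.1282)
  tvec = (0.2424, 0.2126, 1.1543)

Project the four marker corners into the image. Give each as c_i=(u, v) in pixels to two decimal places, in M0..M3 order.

Intrinsics K: fx=467.5, fy=545.4, cx=318.3, cy=247.8
Marker side s = 0.25 m; corners in marker frame (Z=0):
  M0 = (-0.1250, +0.1250, 0)
  M1 = (+0.1250, +0.1250, 0)
  M2 = (+0.1250, -0.1250, 0)
  M3 = (-0.1250, -0.1250, 0)
rvec = (0.0294, 0.0565, -0.1282), |rvec| = θ = 0.14315 rad = 8.202°
Rodrigues: sinθ=0.14266, 1−cosθ=0.01023; R = I + sinθ·[k]× + (1−cosθ)·[k]×²:
    [+0.99020 +0.12859 +0.05443]
    [-0.12693 +0.99136 -0.03292]
    [-0.05819 +0.02568 +0.99798]
t = (0.2424, 0.2126, 1.1543) m
M0: Pc = R·M0+t = (+0.13470, +0.35239, +1.16478); u = 467.5·(+0.13470)/1.16478 + 318.3 = 372.3629, v = 545.4·(+0.35239)/1.16478 + 247.8 = 412.8023
M1: Pc = R·M1+t = (+0.38225, +0.32065, +1.15024); u = 467.5·(+0.38225)/1.15024 + 318.3 = 473.6607, v = 545.4·(+0.32065)/1.15024 + 247.8 = 399.8423
M2: Pc = R·M2+t = (+0.35010, +0.07281, +1.14382); u = 467.5·(+0.35010)/1.14382 + 318.3 = 461.3933, v = 545.4·(+0.07281)/1.14382 + 247.8 = 282.5189
M3: Pc = R·M3+t = (+0.10255, +0.10455, +1.15836); u = 467.5·(+0.10255)/1.15836 + 318.3 = 359.6881, v = 545.4·(+0.10455)/1.15836 + 247.8 = 297.0241

c0=(372.36, 412.80) c1=(473.66, 399.84) c2=(461.39, 282.52) c3=(359.69, 297.02)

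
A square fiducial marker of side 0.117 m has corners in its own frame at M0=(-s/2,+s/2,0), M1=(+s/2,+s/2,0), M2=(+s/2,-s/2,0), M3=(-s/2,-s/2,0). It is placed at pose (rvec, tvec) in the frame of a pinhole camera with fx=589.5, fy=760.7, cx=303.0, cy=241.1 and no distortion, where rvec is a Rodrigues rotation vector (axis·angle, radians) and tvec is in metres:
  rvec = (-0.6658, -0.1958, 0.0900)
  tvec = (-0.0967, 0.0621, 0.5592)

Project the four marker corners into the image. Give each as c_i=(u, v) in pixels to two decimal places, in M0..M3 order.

c0=(125.14, 388.24) c1=(257.89, 407.67) c2=(265.63, 272.29) c3=(149.56, 251.17)

Intrinsics K: fx=589.5, fy=760.7, cx=303.0, cy=241.1
Marker side s = 0.117 m; corners in marker frame (Z=0):
  M0 = (-0.0585, +0.0585, 0)
  M1 = (+0.0585, +0.0585, 0)
  M2 = (+0.0585, -0.0585, 0)
  M3 = (-0.0585, -0.0585, 0)
rvec = (-0.6658, -0.1958, 0.0900), |rvec| = θ = 0.69981 rad = 40.096°
Rodrigues: sinθ=0.64407, 1−cosθ=0.23503; R = I + sinθ·[k]× + (1−cosθ)·[k]×²:
    [+0.97771 -0.02027 -0.20896]
    [+0.14540 +0.78337 +0.60431]
    [+0.15145 -0.62123 +0.76886]
t = (-0.0967, 0.0621, 0.5592) m
M0: Pc = R·M0+t = (-0.15508, +0.09942, +0.51400); u = 589.5·(-0.15508)/0.51400 + 303.0 = 125.1381, v = 760.7·(+0.09942)/0.51400 + 241.1 = 388.2400
M1: Pc = R·M1+t = (-0.04069, +0.11643, +0.53172); u = 589.5·(-0.04069)/0.53172 + 303.0 = 257.8889, v = 760.7·(+0.11643)/0.53172 + 241.1 = 407.6740
M2: Pc = R·M2+t = (-0.03832, +0.02478, +0.60440); u = 589.5·(-0.03832)/0.60440 + 303.0 = 265.6266, v = 760.7·(+0.02478)/0.60440 + 241.1 = 272.2865
M3: Pc = R·M3+t = (-0.15271, +0.00777, +0.58668); u = 589.5·(-0.15271)/0.58668 + 303.0 = 149.5559, v = 760.7·(+0.00777)/0.58668 + 241.1 = 251.1712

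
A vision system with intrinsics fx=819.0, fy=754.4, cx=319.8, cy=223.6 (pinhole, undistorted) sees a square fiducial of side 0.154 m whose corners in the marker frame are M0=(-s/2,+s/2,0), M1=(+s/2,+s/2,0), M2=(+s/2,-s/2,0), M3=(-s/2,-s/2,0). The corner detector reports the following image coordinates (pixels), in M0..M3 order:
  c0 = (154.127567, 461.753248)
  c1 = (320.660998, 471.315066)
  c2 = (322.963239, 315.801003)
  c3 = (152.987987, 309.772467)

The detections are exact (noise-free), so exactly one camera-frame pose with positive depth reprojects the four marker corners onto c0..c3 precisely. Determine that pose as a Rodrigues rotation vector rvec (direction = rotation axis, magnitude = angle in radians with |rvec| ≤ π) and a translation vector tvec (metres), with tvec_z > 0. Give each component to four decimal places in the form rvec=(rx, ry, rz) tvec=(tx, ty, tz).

Intrinsics K: fx=819.0, fy=754.4, cx=319.8, cy=223.6
Marker side s = 0.154 m; corners in marker frame (Z=0):
  M0 = (-0.0770, +0.0770, 0)
  M1 = (+0.0770, +0.0770, 0)
  M2 = (+0.0770, -0.0770, 0)
  M3 = (-0.0770, -0.0770, 0)
Detected image corners:
  c0 = (154.127567, 461.753248) px
  c1 = (320.660998, 471.315066) px
  c2 = (322.963239, 315.801003) px
  c3 = (152.987987, 309.772467) px
Planar DLT: solve 8×8 A·h = b for H (H[2,2]=1):
  H  [+1055.38338 +27.80331 +236.67187]
  H  [-10.02689 +1049.77141 +390.39673]
  H  [-0.15594 +0.13229 +1.00000]
B = K⁻¹H; ‖b₁‖=1.358892, ‖b₂‖=1.358892; λ = 2/(‖b₁‖+‖b₂‖) = 0.735894, sign → tz>0 ⇒ λ=+0.735894
r₁ = λ·B[:,0] = (+0.99310,+0.02423,-0.11475); r₂ = λ·B[:,1] = (-0.01303,+0.99516,+0.09735)
r₃ = r₁×r₂ = (+0.11656,-0.09519,+0.98861); SVD([r₁ r₂ r₃]) → R = UVᵀ:
  R  [+0.99310 -0.01303 +0.11656]
  R  [+0.02423 +0.99516 -0.09519]
  R  [-0.11475 +0.09735 +0.98861]
t = (-0.07469, +0.16271, +0.73589) m
tr R = 2.976876; θ = arccos((tr R − 1)/2) = 0.152214 rad = 8.721°
axis k = ((R−Rᵀ)₃₂, (R−Rᵀ)₁₃, (R−Rᵀ)₂₁) / (2 sinθ) = (+0.634911, +0.762751, +0.122877)
rvec = θ·k = (+0.096643, +0.116102, +0.018704)

rvec=(0.0966, 0.1161, 0.0187) tvec=(-0.0747, 0.1627, 0.7359)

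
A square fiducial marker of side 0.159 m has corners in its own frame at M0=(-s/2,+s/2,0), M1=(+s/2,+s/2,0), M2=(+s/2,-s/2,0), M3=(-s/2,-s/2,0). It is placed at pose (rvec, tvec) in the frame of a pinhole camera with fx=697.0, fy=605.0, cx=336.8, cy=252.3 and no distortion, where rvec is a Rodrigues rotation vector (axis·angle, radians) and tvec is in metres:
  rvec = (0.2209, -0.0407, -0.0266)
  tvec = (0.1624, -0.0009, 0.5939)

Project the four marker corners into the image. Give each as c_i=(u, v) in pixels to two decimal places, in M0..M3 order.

c0=(433.88, 330.95) c1=(613.12, 325.36) c2=(625.58, 167.84) c3=(435.56, 172.13)

Intrinsics K: fx=697.0, fy=605.0, cx=336.8, cy=252.3
Marker side s = 0.159 m; corners in marker frame (Z=0):
  M0 = (-0.0795, +0.0795, 0)
  M1 = (+0.0795, +0.0795, 0)
  M2 = (+0.0795, -0.0795, 0)
  M3 = (-0.0795, -0.0795, 0)
rvec = (0.2209, -0.0407, -0.0266), |rvec| = θ = 0.22619 rad = 12.960°
Rodrigues: sinθ=0.22426, 1−cosθ=0.02547; R = I + sinθ·[k]× + (1−cosθ)·[k]×²:
    [+0.99882 +0.02190 -0.04328]
    [-0.03085 +0.97535 -0.21848]
    [+0.03743 +0.21956 +0.97488]
t = (0.1624, -0.0009, 0.5939) m
M0: Pc = R·M0+t = (+0.08473, +0.07909, +0.60838); u = 697.0·(+0.08473)/0.60838 + 336.8 = 433.8774, v = 605.0·(+0.07909)/0.60838 + 252.3 = 330.9538
M1: Pc = R·M1+t = (+0.24355, +0.07419, +0.61433); u = 697.0·(+0.24355)/0.61433 + 336.8 = 613.1210, v = 605.0·(+0.07419)/0.61433 + 252.3 = 325.3612
M2: Pc = R·M2+t = (+0.24007, -0.08089, +0.57942); u = 697.0·(+0.24007)/0.57942 + 336.8 = 625.5811, v = 605.0·(-0.08089)/0.57942 + 252.3 = 167.8357
M3: Pc = R·M3+t = (+0.08125, -0.07599, +0.57347); u = 697.0·(+0.08125)/0.57347 + 336.8 = 435.5553, v = 605.0·(-0.07599)/0.57347 + 252.3 = 172.1340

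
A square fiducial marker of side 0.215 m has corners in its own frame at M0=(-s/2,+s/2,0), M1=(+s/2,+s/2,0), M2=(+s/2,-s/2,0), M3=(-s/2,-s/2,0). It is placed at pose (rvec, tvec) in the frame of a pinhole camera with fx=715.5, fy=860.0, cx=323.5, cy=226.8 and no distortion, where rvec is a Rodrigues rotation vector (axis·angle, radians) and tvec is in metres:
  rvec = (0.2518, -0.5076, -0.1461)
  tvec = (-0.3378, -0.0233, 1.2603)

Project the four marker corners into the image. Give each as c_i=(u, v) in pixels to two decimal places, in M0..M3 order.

c0=(79.69, 297.03) c1=(197.03, 264.22) c2=(182.12, 127.48) c3=(57.68, 150.45)

Intrinsics K: fx=715.5, fy=860.0, cx=323.5, cy=226.8
Marker side s = 0.215 m; corners in marker frame (Z=0):
  M0 = (-0.1075, +0.1075, 0)
  M1 = (+0.1075, +0.1075, 0)
  M2 = (+0.1075, -0.1075, 0)
  M3 = (-0.1075, -0.1075, 0)
rvec = (0.2518, -0.5076, -0.1461), |rvec| = θ = 0.58515 rad = 33.527°
Rodrigues: sinθ=0.55233, 1−cosθ=0.16637; R = I + sinθ·[k]× + (1−cosθ)·[k]×²:
    [+0.86443 +0.07580 -0.49700]
    [-0.20001 +0.95882 -0.20164]
    [+0.46125 +0.27371 +0.84400]
t = (-0.3378, -0.0233, 1.2603) m
M0: Pc = R·M0+t = (-0.42258, +0.10127, +1.24014); u = 715.5·(-0.42258)/1.24014 + 323.5 = 79.6930, v = 860.0·(+0.10127)/1.24014 + 226.8 = 297.0306
M1: Pc = R·M1+t = (-0.23672, +0.05827, +1.33931); u = 715.5·(-0.23672)/1.33931 + 323.5 = 197.0342, v = 860.0·(+0.05827)/1.33931 + 226.8 = 264.2180
M2: Pc = R·M2+t = (-0.25302, -0.14787, +1.28046); u = 715.5·(-0.25302)/1.28046 + 323.5 = 182.1156, v = 860.0·(-0.14787)/1.28046 + 226.8 = 127.4828
M3: Pc = R·M3+t = (-0.43888, -0.10487, +1.18129); u = 715.5·(-0.43888)/1.18129 + 323.5 = 57.6765, v = 860.0·(-0.10487)/1.18129 + 226.8 = 150.4512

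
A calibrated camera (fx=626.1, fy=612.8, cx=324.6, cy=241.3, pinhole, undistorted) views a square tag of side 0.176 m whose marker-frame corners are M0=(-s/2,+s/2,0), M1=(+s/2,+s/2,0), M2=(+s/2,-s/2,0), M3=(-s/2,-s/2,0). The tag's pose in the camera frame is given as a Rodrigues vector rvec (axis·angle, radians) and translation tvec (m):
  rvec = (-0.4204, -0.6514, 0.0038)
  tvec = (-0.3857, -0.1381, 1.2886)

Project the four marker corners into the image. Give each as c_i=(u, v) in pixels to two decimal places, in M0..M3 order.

Intrinsics K: fx=626.1, fy=612.8, cx=324.6, cy=241.3
Marker side s = 0.176 m; corners in marker frame (Z=0):
  M0 = (-0.0880, +0.0880, 0)
  M1 = (+0.0880, +0.0880, 0)
  M2 = (+0.0880, -0.0880, 0)
  M3 = (-0.0880, -0.0880, 0)
rvec = (-0.4204, -0.6514, 0.0038), |rvec| = θ = 0.77529 rad = 44.421°
Rodrigues: sinθ=0.69992, 1−cosθ=0.28578; R = I + sinθ·[k]× + (1−cosθ)·[k]×²:
    [+0.79825 +0.12677 -0.58884]
    [+0.13363 +0.91596 +0.37836]
    [+0.58732 -0.38071 +0.71423]
t = (-0.3857, -0.1381, 1.2886) m
M0: Pc = R·M0+t = (-0.44479, -0.06925, +1.20341); u = 626.1·(-0.44479)/1.20341 + 324.6 = 93.1891, v = 612.8·(-0.06925)/1.20341 + 241.3 = 206.0342
M1: Pc = R·M1+t = (-0.30430, -0.04574, +1.30678); u = 626.1·(-0.30430)/1.30678 + 324.6 = 178.8058, v = 612.8·(-0.04574)/1.30678 + 241.3 = 219.8528
M2: Pc = R·M2+t = (-0.32661, -0.20695, +1.37379); u = 626.1·(-0.32661)/1.37379 + 324.6 = 175.7482, v = 612.8·(-0.20695)/1.37379 + 241.3 = 148.9887
M3: Pc = R·M3+t = (-0.46710, -0.23046, +1.27042); u = 626.1·(-0.46710)/1.27042 + 324.6 = 94.3984, v = 612.8·(-0.23046)/1.27042 + 241.3 = 130.1330

c0=(93.19, 206.03) c1=(178.81, 219.85) c2=(175.75, 148.99) c3=(94.40, 130.13)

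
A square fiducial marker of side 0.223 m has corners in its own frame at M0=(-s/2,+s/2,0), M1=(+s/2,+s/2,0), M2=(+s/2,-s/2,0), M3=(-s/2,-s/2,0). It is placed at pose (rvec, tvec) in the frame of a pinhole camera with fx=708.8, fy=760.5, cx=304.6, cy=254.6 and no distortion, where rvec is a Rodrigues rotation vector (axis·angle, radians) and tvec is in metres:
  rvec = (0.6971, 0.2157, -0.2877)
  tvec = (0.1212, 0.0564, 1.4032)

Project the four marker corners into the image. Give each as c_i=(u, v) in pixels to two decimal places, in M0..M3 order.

c0=(329.80, 334.95) c1=(434.12, 316.42) c2=(407.32, 227.83) c3=(294.09, 252.34)

Intrinsics K: fx=708.8, fy=760.5, cx=304.6, cy=254.6
Marker side s = 0.223 m; corners in marker frame (Z=0):
  M0 = (-0.1115, +0.1115, 0)
  M1 = (+0.1115, +0.1115, 0)
  M2 = (+0.1115, -0.1115, 0)
  M3 = (-0.1115, -0.1115, 0)
rvec = (0.6971, 0.2157, -0.2877), |rvec| = θ = 0.78438 rad = 44.941°
Rodrigues: sinθ=0.70638, 1−cosθ=0.29217; R = I + sinθ·[k]× + (1−cosθ)·[k]×²:
    [+0.93860 +0.33050 +0.09901]
    [-0.18769 +0.72992 -0.65726]
    [-0.28949 +0.59832 +0.74714]
t = (0.1212, 0.0564, 1.4032) m
M0: Pc = R·M0+t = (+0.05340, +0.15871, +1.50219); u = 708.8·(+0.05340)/1.50219 + 304.6 = 329.7950, v = 760.5·(+0.15871)/1.50219 + 254.6 = 334.9505
M1: Pc = R·M1+t = (+0.26270, +0.11686, +1.43763); u = 708.8·(+0.26270)/1.43763 + 304.6 = 434.1218, v = 760.5·(+0.11686)/1.43763 + 254.6 = 316.4179
M2: Pc = R·M2+t = (+0.18900, -0.04591, +1.30421); u = 708.8·(+0.18900)/1.30421 + 304.6 = 407.3177, v = 760.5·(-0.04591)/1.30421 + 254.6 = 227.8272
M3: Pc = R·M3+t = (-0.02030, -0.00406, +1.36877); u = 708.8·(-0.02030)/1.36877 + 304.6 = 294.0856, v = 760.5·(-0.00406)/1.36877 + 254.6 = 252.3446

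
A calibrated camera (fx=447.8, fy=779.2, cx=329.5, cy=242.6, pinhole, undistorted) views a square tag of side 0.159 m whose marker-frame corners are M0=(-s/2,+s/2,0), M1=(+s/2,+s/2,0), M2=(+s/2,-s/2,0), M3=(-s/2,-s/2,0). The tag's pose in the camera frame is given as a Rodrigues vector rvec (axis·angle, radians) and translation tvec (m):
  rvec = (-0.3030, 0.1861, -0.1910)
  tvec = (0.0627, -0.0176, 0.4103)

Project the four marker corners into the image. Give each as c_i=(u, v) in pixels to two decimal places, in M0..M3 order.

c0=(327.87, 387.34) c1=(511.79, 325.84) c2=(463.78, 41.71) c3=(302.89, 111.79)

Intrinsics K: fx=447.8, fy=779.2, cx=329.5, cy=242.6
Marker side s = 0.159 m; corners in marker frame (Z=0):
  M0 = (-0.0795, +0.0795, 0)
  M1 = (+0.0795, +0.0795, 0)
  M2 = (+0.0795, -0.0795, 0)
  M3 = (-0.0795, -0.0795, 0)
rvec = (-0.3030, 0.1861, -0.1910), |rvec| = θ = 0.40364 rad = 23.127°
Rodrigues: sinθ=0.39277, 1−cosθ=0.08036; R = I + sinθ·[k]× + (1−cosθ)·[k]×²:
    [+0.96492 +0.15804 +0.20963]
    [-0.21367 +0.93672 +0.27731]
    [-0.15254 -0.31237 +0.93763]
t = (0.0627, -0.0176, 0.4103) m
M0: Pc = R·M0+t = (-0.00145, +0.07386, +0.39759); u = 447.8·(-0.00145)/0.39759 + 329.5 = 327.8703, v = 779.2·(+0.07386)/0.39759 + 242.6 = 387.3423
M1: Pc = R·M1+t = (+0.15198, +0.03988, +0.37334); u = 447.8·(+0.15198)/0.37334 + 329.5 = 511.7865, v = 779.2·(+0.03988)/0.37334 + 242.6 = 325.8394
M2: Pc = R·M2+t = (+0.12685, -0.10906, +0.42301); u = 447.8·(+0.12685)/0.42301 + 329.5 = 463.7819, v = 779.2·(-0.10906)/0.42301 + 242.6 = 41.7131
M3: Pc = R·M3+t = (-0.02658, -0.07508, +0.44726); u = 447.8·(-0.02658)/0.44726 + 329.5 = 302.8922, v = 779.2·(-0.07508)/0.44726 + 242.6 = 111.7940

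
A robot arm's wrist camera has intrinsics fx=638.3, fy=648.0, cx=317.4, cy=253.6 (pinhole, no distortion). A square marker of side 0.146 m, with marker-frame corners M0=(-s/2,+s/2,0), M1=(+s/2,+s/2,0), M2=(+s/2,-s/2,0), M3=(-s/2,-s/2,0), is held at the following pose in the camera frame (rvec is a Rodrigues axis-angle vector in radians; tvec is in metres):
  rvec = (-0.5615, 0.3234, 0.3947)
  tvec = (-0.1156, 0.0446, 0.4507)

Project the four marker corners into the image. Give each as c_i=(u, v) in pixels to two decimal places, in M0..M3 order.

c0=(14.75, 371.59) c1=(179.35, 455.28) c2=(290.41, 264.72) c3=(134.21, 213.36)

Intrinsics K: fx=638.3, fy=648.0, cx=317.4, cy=253.6
Marker side s = 0.146 m; corners in marker frame (Z=0):
  M0 = (-0.0730, +0.0730, 0)
  M1 = (+0.0730, +0.0730, 0)
  M2 = (+0.0730, -0.0730, 0)
  M3 = (-0.0730, -0.0730, 0)
rvec = (-0.5615, 0.3234, 0.3947), |rvec| = θ = 0.75872 rad = 43.472°
Rodrigues: sinθ=0.68799, 1−cosθ=0.27428; R = I + sinθ·[k]× + (1−cosθ)·[k]×²:
    [+0.87594 -0.44443 +0.18766]
    [+0.27138 +0.77555 +0.56998]
    [-0.39885 -0.44834 +0.79994]
t = (-0.1156, 0.0446, 0.4507) m
M0: Pc = R·M0+t = (-0.21199, +0.08140, +0.44709); u = 638.3·(-0.21199)/0.44709 + 317.4 = 14.7496, v = 648.0·(+0.08140)/0.44709 + 253.6 = 371.5854
M1: Pc = R·M1+t = (-0.08410, +0.12103, +0.38886); u = 638.3·(-0.08410)/0.38886 + 317.4 = 179.3516, v = 648.0·(+0.12103)/0.38886 + 253.6 = 455.2816
M2: Pc = R·M2+t = (-0.01921, +0.00780, +0.45431); u = 638.3·(-0.01921)/0.45431 + 317.4 = 290.4058, v = 648.0·(+0.00780)/0.45431 + 253.6 = 264.7197
M3: Pc = R·M3+t = (-0.14710, -0.03183, +0.51254); u = 638.3·(-0.14710)/0.51254 + 317.4 = 134.2080, v = 648.0·(-0.03183)/0.51254 + 253.6 = 213.3628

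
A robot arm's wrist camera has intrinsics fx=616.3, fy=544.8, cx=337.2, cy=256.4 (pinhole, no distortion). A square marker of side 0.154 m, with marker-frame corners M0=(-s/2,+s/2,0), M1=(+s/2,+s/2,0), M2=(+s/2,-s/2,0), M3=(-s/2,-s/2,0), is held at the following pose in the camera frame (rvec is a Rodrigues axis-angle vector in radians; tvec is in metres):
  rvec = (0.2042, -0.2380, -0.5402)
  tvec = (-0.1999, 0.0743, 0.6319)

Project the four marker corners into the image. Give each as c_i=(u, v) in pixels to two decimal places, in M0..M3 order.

Intrinsics K: fx=616.3, fy=544.8, cx=337.2, cy=256.4
Marker side s = 0.154 m; corners in marker frame (Z=0):
  M0 = (-0.0770, +0.0770, 0)
  M1 = (+0.0770, +0.0770, 0)
  M2 = (+0.0770, -0.0770, 0)
  M3 = (-0.0770, -0.0770, 0)
rvec = (0.2042, -0.2380, -0.5402), |rvec| = θ = 0.62463 rad = 35.788°
Rodrigues: sinθ=0.58479, 1−cosθ=0.18882; R = I + sinθ·[k]× + (1−cosθ)·[k]×²:
    [+0.83136 +0.48223 -0.27621]
    [-0.52927 +0.83859 -0.12896]
    [+0.16944 +0.25340 +0.95241]
t = (-0.1999, 0.0743, 0.6319) m
M0: Pc = R·M0+t = (-0.22678, +0.17963, +0.63836); u = 616.3·(-0.22678)/0.63836 + 337.2 = 118.2557, v = 544.8·(+0.17963)/0.63836 + 256.4 = 409.6980
M1: Pc = R·M1+t = (-0.09875, +0.09812, +0.66446); u = 616.3·(-0.09875)/0.66446 + 337.2 = 245.6041, v = 544.8·(+0.09812)/0.66446 + 256.4 = 336.8484
M2: Pc = R·M2+t = (-0.17302, -0.03103, +0.62544); u = 616.3·(-0.17302)/0.62544 + 337.2 = 166.7101, v = 544.8·(-0.03103)/0.62544 + 256.4 = 229.3743
M3: Pc = R·M3+t = (-0.30105, +0.05048, +0.59934); u = 616.3·(-0.30105)/0.59934 + 337.2 = 27.6351, v = 544.8·(+0.05048)/0.59934 + 256.4 = 302.2881

c0=(118.26, 409.70) c1=(245.60, 336.85) c2=(166.71, 229.37) c3=(27.64, 302.29)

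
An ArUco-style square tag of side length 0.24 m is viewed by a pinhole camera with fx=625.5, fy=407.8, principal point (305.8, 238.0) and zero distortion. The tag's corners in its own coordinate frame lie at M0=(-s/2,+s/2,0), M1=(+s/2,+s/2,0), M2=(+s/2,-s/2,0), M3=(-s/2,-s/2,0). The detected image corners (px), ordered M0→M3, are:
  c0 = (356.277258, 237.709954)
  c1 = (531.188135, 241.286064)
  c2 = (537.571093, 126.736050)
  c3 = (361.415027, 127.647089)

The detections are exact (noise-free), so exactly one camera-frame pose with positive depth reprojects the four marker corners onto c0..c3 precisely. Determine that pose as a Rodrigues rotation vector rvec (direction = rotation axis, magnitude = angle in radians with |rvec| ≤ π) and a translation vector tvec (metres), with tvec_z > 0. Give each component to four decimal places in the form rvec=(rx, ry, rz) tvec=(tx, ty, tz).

rvec=(0.0189, 0.1465, 0.0302) tvec=(0.1942, -0.1168, 0.8737)

Intrinsics K: fx=625.5, fy=407.8, cx=305.8, cy=238.0
Marker side s = 0.24 m; corners in marker frame (Z=0):
  M0 = (-0.1200, +0.1200, 0)
  M1 = (+0.1200, +0.1200, 0)
  M2 = (+0.1200, -0.1200, 0)
  M3 = (-0.1200, -0.1200, 0)
Detected image corners:
  c0 = (356.277258, 237.709954) px
  c1 = (531.188135, 241.286064) px
  c2 = (537.571093, 126.736050) px
  c3 = (361.415027, 127.647089) px
Planar DLT: solve 8×8 A·h = b for H (H[2,2]=1):
  H  [+656.90351 -13.19306 +444.84821]
  H  [-24.99586 +472.17223 +183.49375]
  H  [-0.16676 +0.02408 +1.00000]
B = K⁻¹H; ‖b₁‖=1.144522, ‖b₂‖=1.144522; λ = 2/(‖b₁‖+‖b₂‖) = 0.873727, sign → tz>0 ⇒ λ=+0.873727
r₁ = λ·B[:,0] = (+0.98883,+0.03148,-0.14571); r₂ = λ·B[:,1] = (-0.02872,+0.99937,+0.02104)
r₃ = r₁×r₂ = (+0.14628,-0.01662,+0.98910); SVD([r₁ r₂ r₃]) → R = UVᵀ:
  R  [+0.98883 -0.02872 +0.14628]
  R  [+0.03148 +0.99937 -0.01662]
  R  [-0.14571 +0.02104 +0.98910]
t = (+0.19423, -0.11678, +0.87373) m
tr R = 2.977297; θ = arccos((tr R − 1)/2) = 0.150817 rad = 8.641°
axis k = ((R−Rᵀ)₃₂, (R−Rᵀ)₁₃, (R−Rᵀ)₂₁) / (2 sinθ) = (+0.125353, +0.971676, +0.200333)
rvec = θ·k = (+0.018905, +0.146545, +0.030214)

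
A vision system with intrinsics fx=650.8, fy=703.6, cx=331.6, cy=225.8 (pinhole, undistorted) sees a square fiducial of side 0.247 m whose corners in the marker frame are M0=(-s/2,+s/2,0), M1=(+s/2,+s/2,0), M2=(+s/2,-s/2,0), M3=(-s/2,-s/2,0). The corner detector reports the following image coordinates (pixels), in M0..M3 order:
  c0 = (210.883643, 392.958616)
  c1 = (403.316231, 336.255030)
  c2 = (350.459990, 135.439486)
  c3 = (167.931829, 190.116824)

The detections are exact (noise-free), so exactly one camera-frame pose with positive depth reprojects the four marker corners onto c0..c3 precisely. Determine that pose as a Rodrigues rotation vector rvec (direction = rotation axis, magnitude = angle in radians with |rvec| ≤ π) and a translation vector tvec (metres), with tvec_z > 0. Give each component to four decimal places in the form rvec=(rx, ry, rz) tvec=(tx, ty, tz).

Intrinsics K: fx=650.8, fy=703.6, cx=331.6, cy=225.8
Marker side s = 0.247 m; corners in marker frame (Z=0):
  M0 = (-0.1235, +0.1235, 0)
  M1 = (+0.1235, +0.1235, 0)
  M2 = (+0.1235, -0.1235, 0)
  M3 = (-0.1235, -0.1235, 0)
Detected image corners:
  c0 = (210.883643, 392.958616) px
  c1 = (403.316231, 336.255030) px
  c2 = (350.459990, 135.439486) px
  c3 = (167.931829, 190.116824) px
Planar DLT: solve 8×8 A·h = b for H (H[2,2]=1):
  H  [+753.65196 +134.58195 +282.32954]
  H  [-229.88661 +761.88570 +261.14054]
  H  [-0.01716 -0.20950 +1.00000]
B = K⁻¹H; ‖b₁‖=1.210315, ‖b₂‖=1.210315; λ = 2/(‖b₁‖+‖b₂‖) = 0.826231, sign → tz>0 ⇒ λ=+0.826231
r₁ = λ·B[:,0] = (+0.96403,-0.26540,-0.01418); r₂ = λ·B[:,1] = (+0.25906,+0.95023,-0.17309)
r₃ = r₁×r₂ = (+0.05941,+0.16320,+0.98480); SVD([r₁ r₂ r₃]) → R = UVᵀ:
  R  [+0.96403 +0.25906 +0.05941]
  R  [-0.26540 +0.95023 +0.16320]
  R  [-0.01418 -0.17309 +0.98480]
t = (-0.06255, +0.04150, +0.82623) m
tr R = 2.899062; θ = arccos((tr R − 1)/2) = 0.319059 rad = 18.281°
axis k = ((R−Rᵀ)₃₂, (R−Rᵀ)₁₃, (R−Rᵀ)₂₁) / (2 sinθ) = (-0.536050, +0.117307, -0.835996)
rvec = θ·k = (-0.171032, +0.037428, -0.266732)

rvec=(-0.1710, 0.0374, -0.2667) tvec=(-0.0626, 0.0415, 0.8262)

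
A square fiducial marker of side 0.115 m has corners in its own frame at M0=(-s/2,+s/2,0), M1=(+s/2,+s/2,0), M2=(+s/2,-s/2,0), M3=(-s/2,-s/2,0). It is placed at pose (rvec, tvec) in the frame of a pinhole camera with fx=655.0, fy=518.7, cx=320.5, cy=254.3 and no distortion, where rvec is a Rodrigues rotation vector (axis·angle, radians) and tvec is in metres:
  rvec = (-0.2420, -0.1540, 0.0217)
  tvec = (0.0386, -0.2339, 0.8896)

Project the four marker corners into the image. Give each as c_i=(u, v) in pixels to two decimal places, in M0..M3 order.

c0=(306.62, 146.41) c1=(391.04, 151.19) c2=(389.14, 90.83) c3=(307.29, 85.03)

Intrinsics K: fx=655.0, fy=518.7, cx=320.5, cy=254.3
Marker side s = 0.115 m; corners in marker frame (Z=0):
  M0 = (-0.0575, +0.0575, 0)
  M1 = (+0.0575, +0.0575, 0)
  M2 = (+0.0575, -0.0575, 0)
  M3 = (-0.0575, -0.0575, 0)
rvec = (-0.2420, -0.1540, 0.0217), |rvec| = θ = 0.28766 rad = 16.482°
Rodrigues: sinθ=0.28371, 1−cosθ=0.04109; R = I + sinθ·[k]× + (1−cosθ)·[k]×²:
    [+0.98799 -0.00290 -0.15449]
    [+0.03991 +0.97069 +0.23702]
    [+0.14928 -0.24034 +0.95914]
t = (0.0386, -0.2339, 0.8896) m
M0: Pc = R·M0+t = (-0.01838, -0.18038, +0.86720); u = 655.0·(-0.01838)/0.86720 + 320.5 = 306.6205, v = 518.7·(-0.18038)/0.86720 + 254.3 = 146.4085
M1: Pc = R·M1+t = (+0.09524, -0.17579, +0.88436); u = 655.0·(+0.09524)/0.88436 + 320.5 = 391.0412, v = 518.7·(-0.17579)/0.88436 + 254.3 = 151.1946
M2: Pc = R·M2+t = (+0.09558, -0.28742, +0.91200); u = 655.0·(+0.09558)/0.91200 + 320.5 = 389.1426, v = 518.7·(-0.28742)/0.91200 + 254.3 = 90.8305
M3: Pc = R·M3+t = (-0.01804, -0.29201, +0.89484); u = 655.0·(-0.01804)/0.89484 + 320.5 = 307.2930, v = 518.7·(-0.29201)/0.89484 + 254.3 = 85.0342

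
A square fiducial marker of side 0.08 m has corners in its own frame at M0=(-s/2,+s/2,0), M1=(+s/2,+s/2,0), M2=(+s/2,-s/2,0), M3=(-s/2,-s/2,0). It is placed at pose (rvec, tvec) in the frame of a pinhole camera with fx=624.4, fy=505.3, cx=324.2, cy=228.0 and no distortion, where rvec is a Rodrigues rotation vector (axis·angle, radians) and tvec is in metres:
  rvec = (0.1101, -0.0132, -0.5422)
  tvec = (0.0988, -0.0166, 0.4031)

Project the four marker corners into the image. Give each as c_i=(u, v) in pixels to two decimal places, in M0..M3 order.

c0=(454.42, 275.13) c1=(560.04, 224.03) c2=(500.64, 137.56) c3=(392.93, 190.04)

Intrinsics K: fx=624.4, fy=505.3, cx=324.2, cy=228.0
Marker side s = 0.08 m; corners in marker frame (Z=0):
  M0 = (-0.0400, +0.0400, 0)
  M1 = (+0.0400, +0.0400, 0)
  M2 = (+0.0400, -0.0400, 0)
  M3 = (-0.0400, -0.0400, 0)
rvec = (0.1101, -0.0132, -0.5422), |rvec| = θ = 0.55342 rad = 31.709°
Rodrigues: sinθ=0.52560, 1−cosθ=0.14927; R = I + sinθ·[k]× + (1−cosθ)·[k]×²:
    [+0.85664 +0.51424 -0.04163]
    [-0.51565 +0.85082 -0.10108]
    [-0.01656 +0.10805 +0.99401]
t = (0.0988, -0.0166, 0.4031) m
M0: Pc = R·M0+t = (+0.08510, +0.03806, +0.40808); u = 624.4·(+0.08510)/0.40808 + 324.2 = 454.4154, v = 505.3·(+0.03806)/0.40808 + 228.0 = 275.1252
M1: Pc = R·M1+t = (+0.15363, -0.00319, +0.40676); u = 624.4·(+0.15363)/0.40676 + 324.2 = 560.0386, v = 505.3·(-0.00319)/0.40676 + 228.0 = 224.0329
M2: Pc = R·M2+t = (+0.11250, -0.07126, +0.39812); u = 624.4·(+0.11250)/0.39812 + 324.2 = 500.6377, v = 505.3·(-0.07126)/0.39812 + 228.0 = 137.5564
M3: Pc = R·M3+t = (+0.04397, -0.03001, +0.39944); u = 624.4·(+0.04397)/0.39944 + 324.2 = 392.9256, v = 505.3·(-0.03001)/0.39944 + 228.0 = 190.0411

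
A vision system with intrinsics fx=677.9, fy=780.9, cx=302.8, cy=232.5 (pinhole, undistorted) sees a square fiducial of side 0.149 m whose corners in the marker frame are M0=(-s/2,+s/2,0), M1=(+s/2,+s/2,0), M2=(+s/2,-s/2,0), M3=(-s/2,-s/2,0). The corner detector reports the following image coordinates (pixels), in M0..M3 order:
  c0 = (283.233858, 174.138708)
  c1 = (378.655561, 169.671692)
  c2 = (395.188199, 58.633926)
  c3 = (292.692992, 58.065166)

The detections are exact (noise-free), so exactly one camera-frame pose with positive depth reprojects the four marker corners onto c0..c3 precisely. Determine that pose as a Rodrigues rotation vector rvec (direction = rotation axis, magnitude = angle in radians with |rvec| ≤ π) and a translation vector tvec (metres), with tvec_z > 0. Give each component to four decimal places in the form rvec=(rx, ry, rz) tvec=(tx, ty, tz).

rvec=(0.5354, -0.3082, 0.0201) tvec=(0.0503, -0.1415, 0.9595)

Intrinsics K: fx=677.9, fy=780.9, cx=302.8, cy=232.5
Marker side s = 0.149 m; corners in marker frame (Z=0):
  M0 = (-0.0745, +0.0745, 0)
  M1 = (+0.0745, +0.0745, 0)
  M2 = (+0.0745, -0.0745, 0)
  M3 = (-0.0745, -0.0745, 0)
Detected image corners:
  c0 = (283.233858, 174.138708) px
  c1 = (378.655561, 169.671692) px
  c2 = (395.188199, 58.633926) px
  c3 = (292.692992, 58.065166) px
Planar DLT: solve 8×8 A·h = b for H (H[2,2]=1):
  H  [+766.67478 +87.70292 +338.32094]
  H  [+21.55646 +821.59727 +117.30463]
  H  [+0.30655 +0.51999 +1.00000]
B = K⁻¹H; ‖b₁‖=1.042169, ‖b₂‖=1.042169; λ = 2/(‖b₁‖+‖b₂‖) = 0.959537, sign → tz>0 ⇒ λ=+0.959537
r₁ = λ·B[:,0] = (+0.95381,-0.06109,+0.29415); r₂ = λ·B[:,1] = (-0.09873,+0.86099,+0.49895)
r₃ = r₁×r₂ = (-0.28374,-0.50494,+0.81519); SVD([r₁ r₂ r₃]) → R = UVᵀ:
  R  [+0.95381 -0.09873 -0.28374]
  R  [-0.06109 +0.86099 -0.50494]
  R  [+0.29415 +0.49895 +0.81519]
t = (+0.05028, -0.14155, +0.95954) m
tr R = 2.629983; θ = arccos((tr R − 1)/2) = 0.618081 rad = 35.413°
axis k = ((R−Rᵀ)₃₂, (R−Rᵀ)₁₃, (R−Rᵀ)₂₁) / (2 sinθ) = (+0.866205, -0.498632, +0.032475)
rvec = θ·k = (+0.535386, -0.308195, +0.020072)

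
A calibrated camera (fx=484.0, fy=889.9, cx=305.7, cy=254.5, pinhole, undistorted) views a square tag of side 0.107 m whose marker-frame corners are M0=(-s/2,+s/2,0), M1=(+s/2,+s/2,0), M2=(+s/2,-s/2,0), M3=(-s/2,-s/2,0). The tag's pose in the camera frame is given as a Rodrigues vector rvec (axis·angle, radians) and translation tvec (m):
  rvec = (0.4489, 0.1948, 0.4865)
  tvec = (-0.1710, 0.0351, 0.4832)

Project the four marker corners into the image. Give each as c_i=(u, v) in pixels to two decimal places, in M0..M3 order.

c0=(79.49, 343.31) c1=(165.13, 437.49) c2=(196.26, 291.93) c3=(100.97, 190.26)

Intrinsics K: fx=484.0, fy=889.9, cx=305.7, cy=254.5
Marker side s = 0.107 m; corners in marker frame (Z=0):
  M0 = (-0.0535, +0.0535, 0)
  M1 = (+0.0535, +0.0535, 0)
  M2 = (+0.0535, -0.0535, 0)
  M3 = (-0.0535, -0.0535, 0)
rvec = (0.4489, 0.1948, 0.4865), |rvec| = θ = 0.69003 rad = 39.536°
Rodrigues: sinθ=0.63656, 1−cosθ=0.22877; R = I + sinθ·[k]× + (1−cosθ)·[k]×²:
    [+0.86805 -0.40679 +0.28464]
    [+0.49082 +0.78946 -0.36858]
    [-0.07477 +0.45965 +0.88495]
t = (-0.1710, 0.0351, 0.4832) m
M0: Pc = R·M0+t = (-0.23920, +0.05108, +0.51179); u = 484.0·(-0.23920)/0.51179 + 305.7 = 79.4858, v = 889.9·(+0.05108)/0.51179 + 254.5 = 343.3130
M1: Pc = R·M1+t = (-0.14632, +0.10359, +0.50379); u = 484.0·(-0.14632)/0.50379 + 305.7 = 165.1256, v = 889.9·(+0.10359)/0.50379 + 254.5 = 437.4907
M2: Pc = R·M2+t = (-0.10280, +0.01912, +0.45461); u = 484.0·(-0.10280)/0.45461 + 305.7 = 196.2576, v = 889.9·(+0.01912)/0.45461 + 254.5 = 291.9327
M3: Pc = R·M3+t = (-0.19568, -0.03339, +0.46261); u = 484.0·(-0.19568)/0.46261 + 305.7 = 100.9745, v = 889.9·(-0.03339)/0.46261 + 254.5 = 190.2599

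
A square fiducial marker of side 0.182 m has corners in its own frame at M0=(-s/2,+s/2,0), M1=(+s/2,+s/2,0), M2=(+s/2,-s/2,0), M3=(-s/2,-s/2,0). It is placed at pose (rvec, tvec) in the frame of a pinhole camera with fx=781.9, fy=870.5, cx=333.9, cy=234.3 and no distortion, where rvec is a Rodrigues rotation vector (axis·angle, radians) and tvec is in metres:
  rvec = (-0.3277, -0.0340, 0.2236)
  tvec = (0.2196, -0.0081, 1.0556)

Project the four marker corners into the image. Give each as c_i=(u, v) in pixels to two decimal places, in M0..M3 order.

c0=(418.89, 281.38) c1=(554.15, 315.88) c2=(570.06, 176.74) c3=(442.12, 144.18)

Intrinsics K: fx=781.9, fy=870.5, cx=333.9, cy=234.3
Marker side s = 0.182 m; corners in marker frame (Z=0):
  M0 = (-0.0910, +0.0910, 0)
  M1 = (+0.0910, +0.0910, 0)
  M2 = (+0.0910, -0.0910, 0)
  M3 = (-0.0910, -0.0910, 0)
rvec = (-0.3277, -0.0340, 0.2236), |rvec| = θ = 0.39817 rad = 22.814°
Rodrigues: sinθ=0.38773, 1−cosθ=0.07823; R = I + sinθ·[k]× + (1−cosθ)·[k]×²:
    [+0.97476 -0.21224 -0.06926]
    [+0.22324 +0.92234 +0.31536]
    [-0.00305 -0.32286 +0.94644]
t = (0.2196, -0.0081, 1.0556) m
M0: Pc = R·M0+t = (+0.11158, +0.05552, +1.02650); u = 781.9·(+0.11158)/1.02650 + 333.9 = 418.8946, v = 870.5·(+0.05552)/1.02650 + 234.3 = 281.3815
M1: Pc = R·M1+t = (+0.28899, +0.09615, +1.02594); u = 781.9·(+0.28899)/1.02594 + 333.9 = 554.1469, v = 870.5·(+0.09615)/1.02594 + 234.3 = 315.8801
M2: Pc = R·M2+t = (+0.32762, -0.07172, +1.08470); u = 781.9·(+0.32762)/1.08470 + 333.9 = 570.0603, v = 870.5·(-0.07172)/1.08470 + 234.3 = 176.7441
M3: Pc = R·M3+t = (+0.15021, -0.11235, +1.08526); u = 781.9·(+0.15021)/1.08526 + 333.9 = 442.1230, v = 870.5·(-0.11235)/1.08526 + 234.3 = 144.1844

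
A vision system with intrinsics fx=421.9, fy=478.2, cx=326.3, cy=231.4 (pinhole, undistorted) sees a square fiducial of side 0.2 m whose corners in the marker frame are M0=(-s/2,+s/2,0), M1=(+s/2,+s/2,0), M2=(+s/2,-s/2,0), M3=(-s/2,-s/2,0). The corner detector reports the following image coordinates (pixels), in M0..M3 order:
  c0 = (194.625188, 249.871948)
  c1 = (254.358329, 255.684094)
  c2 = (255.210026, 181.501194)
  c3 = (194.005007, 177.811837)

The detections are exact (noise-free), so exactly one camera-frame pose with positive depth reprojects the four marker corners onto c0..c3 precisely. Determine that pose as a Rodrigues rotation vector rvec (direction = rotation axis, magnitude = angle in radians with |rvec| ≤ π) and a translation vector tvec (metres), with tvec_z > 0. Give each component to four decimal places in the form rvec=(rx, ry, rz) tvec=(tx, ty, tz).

rvec=(0.1536, 0.2052, 0.0559) tvec=(-0.3143, -0.0401, 1.2974)

Intrinsics K: fx=421.9, fy=478.2, cx=326.3, cy=231.4
Marker side s = 0.2 m; corners in marker frame (Z=0):
  M0 = (-0.1000, +0.1000, 0)
  M1 = (+0.1000, +0.1000, 0)
  M2 = (+0.1000, -0.1000, 0)
  M3 = (-0.1000, -0.1000, 0)
Detected image corners:
  c0 = (194.625188, 249.871948) px
  c1 = (254.358329, 255.684094) px
  c2 = (255.210026, 181.501194) px
  c3 = (194.005007, 177.811837) px
Planar DLT: solve 8×8 A·h = b for H (H[2,2]=1):
  H  [+267.93495 +26.74055 +224.08622]
  H  [-9.27237 +391.77769 +216.62481]
  H  [-0.15304 +0.12141 +1.00000]
B = K⁻¹H; ‖b₁‖=0.770760, ‖b₂‖=0.770760; λ = 2/(‖b₁‖+‖b₂‖) = 1.297421, sign → tz>0 ⇒ λ=+1.297421
r₁ = λ·B[:,0] = (+0.97752,+0.07093,-0.19856); r₂ = λ·B[:,1] = (-0.03960,+0.98672,+0.15752)
r₃ = r₁×r₂ = (+0.20710,-0.14612,+0.96735); SVD([r₁ r₂ r₃]) → R = UVᵀ:
  R  [+0.97752 -0.03960 +0.20710]
  R  [+0.07093 +0.98672 -0.14612]
  R  [-0.19856 +0.15752 +0.96735]
t = (-0.31433, -0.04009, +1.29742) m
tr R = 2.931587; θ = arccos((tr R − 1)/2) = 0.262311 rad = 15.029°
axis k = ((R−Rᵀ)₃₂, (R−Rᵀ)₁₃, (R−Rᵀ)₂₁) / (2 sinθ) = (+0.585473, +0.782180, +0.213107)
rvec = θ·k = (+0.153576, +0.205174, +0.055900)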